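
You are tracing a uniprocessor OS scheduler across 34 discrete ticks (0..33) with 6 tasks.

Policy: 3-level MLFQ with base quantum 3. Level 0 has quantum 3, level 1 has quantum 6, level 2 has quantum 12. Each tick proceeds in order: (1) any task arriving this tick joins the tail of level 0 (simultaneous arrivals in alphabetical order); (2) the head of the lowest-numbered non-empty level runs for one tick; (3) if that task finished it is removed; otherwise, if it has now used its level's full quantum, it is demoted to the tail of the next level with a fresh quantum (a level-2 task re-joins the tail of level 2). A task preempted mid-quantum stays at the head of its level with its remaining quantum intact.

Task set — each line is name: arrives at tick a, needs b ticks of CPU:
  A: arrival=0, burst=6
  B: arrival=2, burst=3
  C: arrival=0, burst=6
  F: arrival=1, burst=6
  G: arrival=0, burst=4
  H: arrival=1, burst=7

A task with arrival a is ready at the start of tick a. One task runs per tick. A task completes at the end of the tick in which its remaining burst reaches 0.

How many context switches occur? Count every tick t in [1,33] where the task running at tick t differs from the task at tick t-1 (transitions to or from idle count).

t=0: L0/L1/L2 = ACG/-/- → run A
t=1: L0/L1/L2 = ACGFH/-/- → run A
t=2: L0/L1/L2 = ACGFHB/-/- → run A
t=3: L0/L1/L2 = CGFHB/A/- → run C
t=4: L0/L1/L2 = CGFHB/A/- → run C
t=5: L0/L1/L2 = CGFHB/A/- → run C
t=6: L0/L1/L2 = GFHB/AC/- → run G
t=7: L0/L1/L2 = GFHB/AC/- → run G
t=8: L0/L1/L2 = GFHB/AC/- → run G
t=9: L0/L1/L2 = FHB/ACG/- → run F
t=10: L0/L1/L2 = FHB/ACG/- → run F
t=11: L0/L1/L2 = FHB/ACG/- → run F
t=12: L0/L1/L2 = HB/ACGF/- → run H
t=13: L0/L1/L2 = HB/ACGF/- → run H
t=14: L0/L1/L2 = HB/ACGF/- → run H
t=15: L0/L1/L2 = B/ACGFH/- → run B
t=16: L0/L1/L2 = B/ACGFH/- → run B
t=17: L0/L1/L2 = B/ACGFH/- → run B
t=18: L0/L1/L2 = -/ACGFH/- → run A
t=19: L0/L1/L2 = -/ACGFH/- → run A
t=20: L0/L1/L2 = -/ACGFH/- → run A
t=21: L0/L1/L2 = -/CGFH/- → run C
t=22: L0/L1/L2 = -/CGFH/- → run C
t=23: L0/L1/L2 = -/CGFH/- → run C
t=24: L0/L1/L2 = -/GFH/- → run G
t=25: L0/L1/L2 = -/FH/- → run F
t=26: L0/L1/L2 = -/FH/- → run F
t=27: L0/L1/L2 = -/FH/- → run F
t=28: L0/L1/L2 = -/H/- → run H
t=29: L0/L1/L2 = -/H/- → run H
t=30: L0/L1/L2 = -/H/- → run H
t=31: L0/L1/L2 = -/H/- → run H
t=32: (idle)
t=33: (idle)

context switches = 11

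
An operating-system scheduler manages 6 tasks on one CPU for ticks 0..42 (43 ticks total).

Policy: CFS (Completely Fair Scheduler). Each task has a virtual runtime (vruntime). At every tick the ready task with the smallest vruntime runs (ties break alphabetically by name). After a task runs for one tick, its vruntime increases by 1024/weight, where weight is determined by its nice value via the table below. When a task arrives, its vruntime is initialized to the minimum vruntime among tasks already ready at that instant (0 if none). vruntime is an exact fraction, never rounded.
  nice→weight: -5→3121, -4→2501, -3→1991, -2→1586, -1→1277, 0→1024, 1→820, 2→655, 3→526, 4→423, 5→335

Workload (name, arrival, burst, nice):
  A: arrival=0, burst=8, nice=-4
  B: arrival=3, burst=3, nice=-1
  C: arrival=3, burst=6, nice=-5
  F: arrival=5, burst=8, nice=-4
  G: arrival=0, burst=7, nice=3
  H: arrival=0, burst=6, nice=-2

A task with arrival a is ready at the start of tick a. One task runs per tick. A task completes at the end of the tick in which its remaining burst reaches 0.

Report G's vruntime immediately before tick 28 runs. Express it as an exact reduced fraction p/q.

vruntime(G, start of tick 28) = 1024/263

t=0: vr[A=0 G=0 H=0] → run A
t=1: vr[A=1024/2501 G=0 H=0] → run G
t=2: vr[A=1024/2501 G=512/263 H=0] → run H
t=3: vr[A=1024/2501 B=1024/2501 C=1024/2501 G=512/263 H=512/793] → run A
t=4: vr[A=2048/2501 B=1024/2501 C=1024/2501 G=512/263 H=512/793] → run B
t=5: vr[A=2048/2501 B=3868672/3193777 C=1024/2501 F=1024/2501 G=512/263 H=512/793] → run C
t=6: vr[A=2048/2501 B=3868672/3193777 C=5756928/7805621 F=1024/2501 G=512/263 H=512/793] → run F
t=7: vr[A=2048/2501 B=3868672/3193777 C=5756928/7805621 F=2048/2501 G=512/263 H=512/793] → run H
t=8: vr[A=2048/2501 B=3868672/3193777 C=5756928/7805621 F=2048/2501 G=512/263 H=1024/793] → run C
t=9: vr[A=2048/2501 B=3868672/3193777 C=8317952/7805621 F=2048/2501 G=512/263 H=1024/793] → run A
t=10: vr[A=3072/2501 B=3868672/3193777 C=8317952/7805621 F=2048/2501 G=512/263 H=1024/793] → run F
t=11: vr[A=3072/2501 B=3868672/3193777 C=8317952/7805621 F=3072/2501 G=512/263 H=1024/793] → run C
t=12: vr[A=3072/2501 B=3868672/3193777 C=10878976/7805621 F=3072/2501 G=512/263 H=1024/793] → run B
t=13: vr[A=3072/2501 B=6429696/3193777 C=10878976/7805621 F=3072/2501 G=512/263 H=1024/793] → run A
t=14: vr[A=4096/2501 B=6429696/3193777 C=10878976/7805621 F=3072/2501 G=512/263 H=1024/793] → run F
t=15: vr[A=4096/2501 B=6429696/3193777 C=10878976/7805621 F=4096/2501 G=512/263 H=1024/793] → run H
t=16: vr[A=4096/2501 B=6429696/3193777 C=10878976/7805621 F=4096/2501 G=512/263 H=1536/793] → run C
t=17: vr[A=4096/2501 B=6429696/3193777 C=13440000/7805621 F=4096/2501 G=512/263 H=1536/793] → run A
t=18: vr[A=5120/2501 B=6429696/3193777 C=13440000/7805621 F=4096/2501 G=512/263 H=1536/793] → run F
t=19: vr[A=5120/2501 B=6429696/3193777 C=13440000/7805621 F=5120/2501 G=512/263 H=1536/793] → run C
t=20: vr[A=5120/2501 B=6429696/3193777 C=16001024/7805621 F=5120/2501 G=512/263 H=1536/793] → run H
t=21: vr[A=5120/2501 B=6429696/3193777 C=16001024/7805621 F=5120/2501 G=512/263 H=2048/793] → run G
t=22: vr[A=5120/2501 B=6429696/3193777 C=16001024/7805621 F=5120/2501 G=1024/263 H=2048/793] → run B
t=23: vr[A=5120/2501 C=16001024/7805621 F=5120/2501 G=1024/263 H=2048/793] → run A
t=24: vr[A=6144/2501 C=16001024/7805621 F=5120/2501 G=1024/263 H=2048/793] → run F
t=25: vr[A=6144/2501 C=16001024/7805621 F=6144/2501 G=1024/263 H=2048/793] → run C
t=26: vr[A=6144/2501 F=6144/2501 G=1024/263 H=2048/793] → run A
t=27: vr[A=7168/2501 F=6144/2501 G=1024/263 H=2048/793] → run F
t=28: vr[A=7168/2501 F=7168/2501 G=1024/263 H=2048/793] → run H
t=29: vr[A=7168/2501 F=7168/2501 G=1024/263 H=2560/793] → run A
t=30: vr[F=7168/2501 G=1024/263 H=2560/793] → run F
t=31: vr[F=8192/2501 G=1024/263 H=2560/793] → run H
t=32: vr[F=8192/2501 G=1024/263] → run F
t=33: vr[G=1024/263] → run G
t=34: vr[G=1536/263] → run G
t=35: vr[G=2048/263] → run G
t=36: vr[G=2560/263] → run G
t=37: vr[G=3072/263] → run G
t=38: (idle)
t=39: (idle)
t=40: (idle)
t=41: (idle)
t=42: (idle)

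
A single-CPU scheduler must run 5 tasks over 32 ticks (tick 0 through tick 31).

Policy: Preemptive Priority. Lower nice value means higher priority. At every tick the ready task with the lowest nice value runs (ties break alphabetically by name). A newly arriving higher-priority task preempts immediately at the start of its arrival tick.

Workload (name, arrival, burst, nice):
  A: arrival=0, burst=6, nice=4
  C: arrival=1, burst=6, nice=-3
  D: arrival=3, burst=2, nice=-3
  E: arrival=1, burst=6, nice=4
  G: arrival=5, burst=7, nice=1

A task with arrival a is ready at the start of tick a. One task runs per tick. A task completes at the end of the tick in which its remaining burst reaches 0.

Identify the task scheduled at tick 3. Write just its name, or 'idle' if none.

t=0: ready={A} → run A
t=1: ready={A,C,E} → run C
t=2: ready={A,C,E} → run C
t=3: ready={A,C,D,E} → run C
t=4: ready={A,C,D,E} → run C
t=5: ready={A,C,D,E,G} → run C
t=6: ready={A,C,D,E,G} → run C
t=7: ready={A,D,E,G} → run D
t=8: ready={A,D,E,G} → run D
t=9: ready={A,E,G} → run G
t=10: ready={A,E,G} → run G
t=11: ready={A,E,G} → run G
t=12: ready={A,E,G} → run G
t=13: ready={A,E,G} → run G
t=14: ready={A,E,G} → run G
t=15: ready={A,E,G} → run G
t=16: ready={A,E} → run A
t=17: ready={A,E} → run A
t=18: ready={A,E} → run A
t=19: ready={A,E} → run A
t=20: ready={A,E} → run A
t=21: ready={E} → run E
t=22: ready={E} → run E
t=23: ready={E} → run E
t=24: ready={E} → run E
t=25: ready={E} → run E
t=26: ready={E} → run E
t=27: (idle)
t=28: (idle)
t=29: (idle)
t=30: (idle)
t=31: (idle)

running at tick 3 = C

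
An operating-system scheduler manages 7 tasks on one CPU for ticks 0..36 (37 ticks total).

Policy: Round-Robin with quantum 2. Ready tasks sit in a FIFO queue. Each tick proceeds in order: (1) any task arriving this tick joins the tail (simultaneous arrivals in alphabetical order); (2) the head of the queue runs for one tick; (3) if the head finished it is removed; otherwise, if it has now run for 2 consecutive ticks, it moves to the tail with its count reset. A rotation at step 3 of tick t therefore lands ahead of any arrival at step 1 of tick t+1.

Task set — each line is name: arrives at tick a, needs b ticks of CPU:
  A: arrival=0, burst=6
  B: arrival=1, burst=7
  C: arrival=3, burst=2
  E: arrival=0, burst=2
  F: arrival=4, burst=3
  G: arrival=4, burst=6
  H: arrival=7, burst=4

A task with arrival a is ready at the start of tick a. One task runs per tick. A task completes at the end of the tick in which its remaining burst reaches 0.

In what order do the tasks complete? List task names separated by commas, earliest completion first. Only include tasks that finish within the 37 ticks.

t=0: queue=[A,E] q_used=0 → run A
t=1: queue=[A,E,B] q_used=1 → run A
t=2: queue=[E,B,A] q_used=0 → run E
t=3: queue=[E,B,A,C] q_used=1 → run E
t=4: queue=[B,A,C,F,G] q_used=0 → run B
t=5: queue=[B,A,C,F,G] q_used=1 → run B
t=6: queue=[A,C,F,G,B] q_used=0 → run A
t=7: queue=[A,C,F,G,B,H] q_used=1 → run A
t=8: queue=[C,F,G,B,H,A] q_used=0 → run C
t=9: queue=[C,F,G,B,H,A] q_used=1 → run C
t=10: queue=[F,G,B,H,A] q_used=0 → run F
t=11: queue=[F,G,B,H,A] q_used=1 → run F
t=12: queue=[G,B,H,A,F] q_used=0 → run G
t=13: queue=[G,B,H,A,F] q_used=1 → run G
t=14: queue=[B,H,A,F,G] q_used=0 → run B
t=15: queue=[B,H,A,F,G] q_used=1 → run B
t=16: queue=[H,A,F,G,B] q_used=0 → run H
t=17: queue=[H,A,F,G,B] q_used=1 → run H
t=18: queue=[A,F,G,B,H] q_used=0 → run A
t=19: queue=[A,F,G,B,H] q_used=1 → run A
t=20: queue=[F,G,B,H] q_used=0 → run F
t=21: queue=[G,B,H] q_used=0 → run G
t=22: queue=[G,B,H] q_used=1 → run G
t=23: queue=[B,H,G] q_used=0 → run B
t=24: queue=[B,H,G] q_used=1 → run B
t=25: queue=[H,G,B] q_used=0 → run H
t=26: queue=[H,G,B] q_used=1 → run H
t=27: queue=[G,B] q_used=0 → run G
t=28: queue=[G,B] q_used=1 → run G
t=29: queue=[B] q_used=0 → run B
t=30: (idle)
t=31: (idle)
t=32: (idle)
t=33: (idle)
t=34: (idle)
t=35: (idle)
t=36: (idle)

completion order = E, C, A, F, H, G, B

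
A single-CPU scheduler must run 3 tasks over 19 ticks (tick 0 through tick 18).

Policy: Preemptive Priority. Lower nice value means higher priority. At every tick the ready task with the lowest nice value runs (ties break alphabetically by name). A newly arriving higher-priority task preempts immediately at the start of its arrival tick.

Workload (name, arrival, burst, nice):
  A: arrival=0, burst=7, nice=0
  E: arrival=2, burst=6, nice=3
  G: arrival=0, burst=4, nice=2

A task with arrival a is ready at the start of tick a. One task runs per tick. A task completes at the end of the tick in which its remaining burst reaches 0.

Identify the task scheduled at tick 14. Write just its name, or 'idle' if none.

running at tick 14 = E

t=0: ready={A,G} → run A
t=1: ready={A,G} → run A
t=2: ready={A,E,G} → run A
t=3: ready={A,E,G} → run A
t=4: ready={A,E,G} → run A
t=5: ready={A,E,G} → run A
t=6: ready={A,E,G} → run A
t=7: ready={E,G} → run G
t=8: ready={E,G} → run G
t=9: ready={E,G} → run G
t=10: ready={E,G} → run G
t=11: ready={E} → run E
t=12: ready={E} → run E
t=13: ready={E} → run E
t=14: ready={E} → run E
t=15: ready={E} → run E
t=16: ready={E} → run E
t=17: (idle)
t=18: (idle)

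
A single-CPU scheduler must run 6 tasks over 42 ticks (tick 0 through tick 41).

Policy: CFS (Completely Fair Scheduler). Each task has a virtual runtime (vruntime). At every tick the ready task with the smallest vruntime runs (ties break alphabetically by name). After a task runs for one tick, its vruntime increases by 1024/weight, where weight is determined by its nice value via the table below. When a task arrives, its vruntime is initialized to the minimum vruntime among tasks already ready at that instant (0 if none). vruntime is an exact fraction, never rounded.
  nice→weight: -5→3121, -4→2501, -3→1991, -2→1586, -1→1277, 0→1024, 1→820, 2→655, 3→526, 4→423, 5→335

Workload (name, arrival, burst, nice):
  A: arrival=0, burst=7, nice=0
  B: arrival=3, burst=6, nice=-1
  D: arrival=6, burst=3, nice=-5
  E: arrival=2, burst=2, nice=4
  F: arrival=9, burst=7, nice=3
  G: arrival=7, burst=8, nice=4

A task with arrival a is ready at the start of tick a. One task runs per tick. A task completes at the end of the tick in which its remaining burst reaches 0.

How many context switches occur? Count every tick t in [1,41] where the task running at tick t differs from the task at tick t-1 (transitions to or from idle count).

context switches = 28

t=0: vr[A=0] → run A
t=1: vr[A=1] → run A
t=2: vr[A=2 E=2] → run A
t=3: vr[A=3 B=2 E=2] → run B
t=4: vr[A=3 B=3578/1277 E=2] → run E
t=5: vr[A=3 B=3578/1277 E=1870/423] → run B
t=6: vr[A=3 B=4602/1277 D=3 E=1870/423] → run A
t=7: vr[A=4 B=4602/1277 D=3 E=1870/423 G=3] → run D
t=8: vr[A=4 B=4602/1277 D=10387/3121 E=1870/423 G=3] → run G
t=9: vr[A=4 B=4602/1277 D=10387/3121 E=1870/423 F=10387/3121 G=2293/423] → run D
t=10: vr[A=4 B=4602/1277 D=11411/3121 E=1870/423 F=10387/3121 G=2293/423] → run F
t=11: vr[A=4 B=4602/1277 D=11411/3121 E=1870/423 F=4329733/820823 G=2293/423] → run B
t=12: vr[A=4 B=5626/1277 D=11411/3121 E=1870/423 F=4329733/820823 G=2293/423] → run D
t=13: vr[A=4 B=5626/1277 E=1870/423 F=4329733/820823 G=2293/423] → run A
t=14: vr[A=5 B=5626/1277 E=1870/423 F=4329733/820823 G=2293/423] → run B
t=15: vr[A=5 B=6650/1277 E=1870/423 F=4329733/820823 G=2293/423] → run E
t=16: vr[A=5 B=6650/1277 F=4329733/820823 G=2293/423] → run A
t=17: vr[A=6 B=6650/1277 F=4329733/820823 G=2293/423] → run B
t=18: vr[A=6 B=7674/1277 F=4329733/820823 G=2293/423] → run F
t=19: vr[A=6 B=7674/1277 F=5927685/820823 G=2293/423] → run G
t=20: vr[A=6 B=7674/1277 F=5927685/820823 G=3317/423] → run A
t=21: vr[B=7674/1277 F=5927685/820823 G=3317/423] → run B
t=22: vr[F=5927685/820823 G=3317/423] → run F
t=23: vr[F=7525637/820823 G=3317/423] → run G
t=24: vr[F=7525637/820823 G=1447/141] → run F
t=25: vr[F=9123589/820823 G=1447/141] → run G
t=26: vr[F=9123589/820823 G=5365/423] → run F
t=27: vr[F=10721541/820823 G=5365/423] → run G
t=28: vr[F=10721541/820823 G=6389/423] → run F
t=29: vr[F=12319493/820823 G=6389/423] → run F
t=30: vr[G=6389/423] → run G
t=31: vr[G=2471/141] → run G
t=32: vr[G=8437/423] → run G
t=33: (idle)
t=34: (idle)
t=35: (idle)
t=36: (idle)
t=37: (idle)
t=38: (idle)
t=39: (idle)
t=40: (idle)
t=41: (idle)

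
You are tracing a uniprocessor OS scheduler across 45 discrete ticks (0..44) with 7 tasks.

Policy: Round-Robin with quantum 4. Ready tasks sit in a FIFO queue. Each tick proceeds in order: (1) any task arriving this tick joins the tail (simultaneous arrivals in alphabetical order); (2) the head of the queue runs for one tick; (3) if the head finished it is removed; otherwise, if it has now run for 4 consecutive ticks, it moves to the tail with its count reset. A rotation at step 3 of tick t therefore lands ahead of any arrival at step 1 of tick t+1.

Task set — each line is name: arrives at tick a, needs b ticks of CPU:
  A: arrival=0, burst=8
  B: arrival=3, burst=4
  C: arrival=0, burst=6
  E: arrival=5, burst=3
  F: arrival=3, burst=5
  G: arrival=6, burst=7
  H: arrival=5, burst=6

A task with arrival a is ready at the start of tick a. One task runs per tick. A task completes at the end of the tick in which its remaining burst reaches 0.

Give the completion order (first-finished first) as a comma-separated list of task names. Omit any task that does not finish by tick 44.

t=0: queue=[A,C] q_used=0 → run A
t=1: queue=[A,C] q_used=1 → run A
t=2: queue=[A,C] q_used=2 → run A
t=3: queue=[A,C,B,F] q_used=3 → run A
t=4: queue=[C,B,F,A] q_used=0 → run C
t=5: queue=[C,B,F,A,E,H] q_used=1 → run C
t=6: queue=[C,B,F,A,E,H,G] q_used=2 → run C
t=7: queue=[C,B,F,A,E,H,G] q_used=3 → run C
t=8: queue=[B,F,A,E,H,G,C] q_used=0 → run B
t=9: queue=[B,F,A,E,H,G,C] q_used=1 → run B
t=10: queue=[B,F,A,E,H,G,C] q_used=2 → run B
t=11: queue=[B,F,A,E,H,G,C] q_used=3 → run B
t=12: queue=[F,A,E,H,G,C] q_used=0 → run F
t=13: queue=[F,A,E,H,G,C] q_used=1 → run F
t=14: queue=[F,A,E,H,G,C] q_used=2 → run F
t=15: queue=[F,A,E,H,G,C] q_used=3 → run F
t=16: queue=[A,E,H,G,C,F] q_used=0 → run A
t=17: queue=[A,E,H,G,C,F] q_used=1 → run A
t=18: queue=[A,E,H,G,C,F] q_used=2 → run A
t=19: queue=[A,E,H,G,C,F] q_used=3 → run A
t=20: queue=[E,H,G,C,F] q_used=0 → run E
t=21: queue=[E,H,G,C,F] q_used=1 → run E
t=22: queue=[E,H,G,C,F] q_used=2 → run E
t=23: queue=[H,G,C,F] q_used=0 → run H
t=24: queue=[H,G,C,F] q_used=1 → run H
t=25: queue=[H,G,C,F] q_used=2 → run H
t=26: queue=[H,G,C,F] q_used=3 → run H
t=27: queue=[G,C,F,H] q_used=0 → run G
t=28: queue=[G,C,F,H] q_used=1 → run G
t=29: queue=[G,C,F,H] q_used=2 → run G
t=30: queue=[G,C,F,H] q_used=3 → run G
t=31: queue=[C,F,H,G] q_used=0 → run C
t=32: queue=[C,F,H,G] q_used=1 → run C
t=33: queue=[F,H,G] q_used=0 → run F
t=34: queue=[H,G] q_used=0 → run H
t=35: queue=[H,G] q_used=1 → run H
t=36: queue=[G] q_used=0 → run G
t=37: queue=[G] q_used=1 → run G
t=38: queue=[G] q_used=2 → run G
t=39: (idle)
t=40: (idle)
t=41: (idle)
t=42: (idle)
t=43: (idle)
t=44: (idle)

completion order = B, A, E, C, F, H, G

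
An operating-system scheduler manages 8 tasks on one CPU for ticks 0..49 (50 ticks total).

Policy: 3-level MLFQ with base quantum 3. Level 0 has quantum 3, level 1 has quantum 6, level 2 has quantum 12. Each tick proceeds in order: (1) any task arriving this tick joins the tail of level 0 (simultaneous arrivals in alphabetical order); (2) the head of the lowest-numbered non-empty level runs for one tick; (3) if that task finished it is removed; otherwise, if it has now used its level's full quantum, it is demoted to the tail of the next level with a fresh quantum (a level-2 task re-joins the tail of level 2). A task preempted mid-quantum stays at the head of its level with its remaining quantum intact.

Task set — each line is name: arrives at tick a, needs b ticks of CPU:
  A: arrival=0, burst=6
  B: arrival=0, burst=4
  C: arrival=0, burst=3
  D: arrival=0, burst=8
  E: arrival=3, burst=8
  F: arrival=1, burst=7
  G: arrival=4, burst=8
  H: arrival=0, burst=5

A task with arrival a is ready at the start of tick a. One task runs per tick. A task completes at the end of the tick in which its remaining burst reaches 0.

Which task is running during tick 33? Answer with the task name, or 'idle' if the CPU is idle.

running at tick 33 = H

t=0: L0/L1/L2 = ABCDH/-/- → run A
t=1: L0/L1/L2 = ABCDHF/-/- → run A
t=2: L0/L1/L2 = ABCDHF/-/- → run A
t=3: L0/L1/L2 = BCDHFE/A/- → run B
t=4: L0/L1/L2 = BCDHFEG/A/- → run B
t=5: L0/L1/L2 = BCDHFEG/A/- → run B
t=6: L0/L1/L2 = CDHFEG/AB/- → run C
t=7: L0/L1/L2 = CDHFEG/AB/- → run C
t=8: L0/L1/L2 = CDHFEG/AB/- → run C
t=9: L0/L1/L2 = DHFEG/AB/- → run D
t=10: L0/L1/L2 = DHFEG/AB/- → run D
t=11: L0/L1/L2 = DHFEG/AB/- → run D
t=12: L0/L1/L2 = HFEG/ABD/- → run H
t=13: L0/L1/L2 = HFEG/ABD/- → run H
t=14: L0/L1/L2 = HFEG/ABD/- → run H
t=15: L0/L1/L2 = FEG/ABDH/- → run F
t=16: L0/L1/L2 = FEG/ABDH/- → run F
t=17: L0/L1/L2 = FEG/ABDH/- → run F
t=18: L0/L1/L2 = EG/ABDHF/- → run E
t=19: L0/L1/L2 = EG/ABDHF/- → run E
t=20: L0/L1/L2 = EG/ABDHF/- → run E
t=21: L0/L1/L2 = G/ABDHFE/- → run G
t=22: L0/L1/L2 = G/ABDHFE/- → run G
t=23: L0/L1/L2 = G/ABDHFE/- → run G
t=24: L0/L1/L2 = -/ABDHFEG/- → run A
t=25: L0/L1/L2 = -/ABDHFEG/- → run A
t=26: L0/L1/L2 = -/ABDHFEG/- → run A
t=27: L0/L1/L2 = -/BDHFEG/- → run B
t=28: L0/L1/L2 = -/DHFEG/- → run D
t=29: L0/L1/L2 = -/DHFEG/- → run D
t=30: L0/L1/L2 = -/DHFEG/- → run D
t=31: L0/L1/L2 = -/DHFEG/- → run D
t=32: L0/L1/L2 = -/DHFEG/- → run D
t=33: L0/L1/L2 = -/HFEG/- → run H
t=34: L0/L1/L2 = -/HFEG/- → run H
t=35: L0/L1/L2 = -/FEG/- → run F
t=36: L0/L1/L2 = -/FEG/- → run F
t=37: L0/L1/L2 = -/FEG/- → run F
t=38: L0/L1/L2 = -/FEG/- → run F
t=39: L0/L1/L2 = -/EG/- → run E
t=40: L0/L1/L2 = -/EG/- → run E
t=41: L0/L1/L2 = -/EG/- → run E
t=42: L0/L1/L2 = -/EG/- → run E
t=43: L0/L1/L2 = -/EG/- → run E
t=44: L0/L1/L2 = -/G/- → run G
t=45: L0/L1/L2 = -/G/- → run G
t=46: L0/L1/L2 = -/G/- → run G
t=47: L0/L1/L2 = -/G/- → run G
t=48: L0/L1/L2 = -/G/- → run G
t=49: (idle)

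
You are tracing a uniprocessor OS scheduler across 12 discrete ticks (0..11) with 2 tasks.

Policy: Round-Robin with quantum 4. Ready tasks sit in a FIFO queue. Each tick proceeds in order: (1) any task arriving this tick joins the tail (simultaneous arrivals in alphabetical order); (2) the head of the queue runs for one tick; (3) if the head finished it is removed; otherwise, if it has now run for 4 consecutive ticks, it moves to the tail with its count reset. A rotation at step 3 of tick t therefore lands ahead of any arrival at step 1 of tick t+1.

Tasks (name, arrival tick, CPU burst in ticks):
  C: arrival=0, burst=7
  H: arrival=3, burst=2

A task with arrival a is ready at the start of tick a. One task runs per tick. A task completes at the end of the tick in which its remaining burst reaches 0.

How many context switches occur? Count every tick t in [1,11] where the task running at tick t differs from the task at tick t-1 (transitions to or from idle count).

t=0: queue=[C] q_used=0 → run C
t=1: queue=[C] q_used=1 → run C
t=2: queue=[C] q_used=2 → run C
t=3: queue=[C,H] q_used=3 → run C
t=4: queue=[H,C] q_used=0 → run H
t=5: queue=[H,C] q_used=1 → run H
t=6: queue=[C] q_used=0 → run C
t=7: queue=[C] q_used=1 → run C
t=8: queue=[C] q_used=2 → run C
t=9: (idle)
t=10: (idle)
t=11: (idle)

context switches = 3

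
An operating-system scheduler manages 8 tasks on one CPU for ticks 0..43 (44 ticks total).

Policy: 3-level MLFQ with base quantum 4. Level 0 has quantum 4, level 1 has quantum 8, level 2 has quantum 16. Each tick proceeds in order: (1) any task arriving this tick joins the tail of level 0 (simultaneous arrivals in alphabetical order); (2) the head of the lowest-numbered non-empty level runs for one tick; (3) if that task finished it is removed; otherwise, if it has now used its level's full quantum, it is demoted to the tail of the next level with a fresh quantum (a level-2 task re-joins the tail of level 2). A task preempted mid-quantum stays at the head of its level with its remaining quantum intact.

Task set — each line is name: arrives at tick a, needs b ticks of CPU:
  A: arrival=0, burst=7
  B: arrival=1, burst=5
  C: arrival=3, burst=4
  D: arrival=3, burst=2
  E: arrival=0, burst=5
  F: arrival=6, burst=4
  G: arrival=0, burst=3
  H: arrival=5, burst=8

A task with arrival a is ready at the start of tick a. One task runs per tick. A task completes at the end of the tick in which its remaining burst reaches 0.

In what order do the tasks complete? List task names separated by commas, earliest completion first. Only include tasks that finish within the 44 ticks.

t=0: L0/L1/L2 = AEG/-/- → run A
t=1: L0/L1/L2 = AEGB/-/- → run A
t=2: L0/L1/L2 = AEGB/-/- → run A
t=3: L0/L1/L2 = AEGBCD/-/- → run A
t=4: L0/L1/L2 = EGBCD/A/- → run E
t=5: L0/L1/L2 = EGBCDH/A/- → run E
t=6: L0/L1/L2 = EGBCDHF/A/- → run E
t=7: L0/L1/L2 = EGBCDHF/A/- → run E
t=8: L0/L1/L2 = GBCDHF/AE/- → run G
t=9: L0/L1/L2 = GBCDHF/AE/- → run G
t=10: L0/L1/L2 = GBCDHF/AE/- → run G
t=11: L0/L1/L2 = BCDHF/AE/- → run B
t=12: L0/L1/L2 = BCDHF/AE/- → run B
t=13: L0/L1/L2 = BCDHF/AE/- → run B
t=14: L0/L1/L2 = BCDHF/AE/- → run B
t=15: L0/L1/L2 = CDHF/AEB/- → run C
t=16: L0/L1/L2 = CDHF/AEB/- → run C
t=17: L0/L1/L2 = CDHF/AEB/- → run C
t=18: L0/L1/L2 = CDHF/AEB/- → run C
t=19: L0/L1/L2 = DHF/AEB/- → run D
t=20: L0/L1/L2 = DHF/AEB/- → run D
t=21: L0/L1/L2 = HF/AEB/- → run H
t=22: L0/L1/L2 = HF/AEB/- → run H
t=23: L0/L1/L2 = HF/AEB/- → run H
t=24: L0/L1/L2 = HF/AEB/- → run H
t=25: L0/L1/L2 = F/AEBH/- → run F
t=26: L0/L1/L2 = F/AEBH/- → run F
t=27: L0/L1/L2 = F/AEBH/- → run F
t=28: L0/L1/L2 = F/AEBH/- → run F
t=29: L0/L1/L2 = -/AEBH/- → run A
t=30: L0/L1/L2 = -/AEBH/- → run A
t=31: L0/L1/L2 = -/AEBH/- → run A
t=32: L0/L1/L2 = -/EBH/- → run E
t=33: L0/L1/L2 = -/BH/- → run B
t=34: L0/L1/L2 = -/H/- → run H
t=35: L0/L1/L2 = -/H/- → run H
t=36: L0/L1/L2 = -/H/- → run H
t=37: L0/L1/L2 = -/H/- → run H
t=38: (idle)
t=39: (idle)
t=40: (idle)
t=41: (idle)
t=42: (idle)
t=43: (idle)

completion order = G, C, D, F, A, E, B, H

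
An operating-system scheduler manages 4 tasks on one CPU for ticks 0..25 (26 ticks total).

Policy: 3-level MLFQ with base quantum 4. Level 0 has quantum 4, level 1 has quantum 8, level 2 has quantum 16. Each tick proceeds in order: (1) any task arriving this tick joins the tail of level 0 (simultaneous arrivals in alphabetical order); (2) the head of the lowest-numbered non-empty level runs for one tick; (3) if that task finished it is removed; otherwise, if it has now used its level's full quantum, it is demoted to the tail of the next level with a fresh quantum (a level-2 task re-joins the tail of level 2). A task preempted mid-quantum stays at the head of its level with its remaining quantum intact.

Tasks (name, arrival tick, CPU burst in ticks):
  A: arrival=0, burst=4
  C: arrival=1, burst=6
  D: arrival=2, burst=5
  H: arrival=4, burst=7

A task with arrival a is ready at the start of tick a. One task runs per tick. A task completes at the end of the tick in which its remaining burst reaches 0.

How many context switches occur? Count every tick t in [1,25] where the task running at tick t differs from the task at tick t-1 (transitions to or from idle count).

context switches = 7

t=0: L0/L1/L2 = A/-/- → run A
t=1: L0/L1/L2 = AC/-/- → run A
t=2: L0/L1/L2 = ACD/-/- → run A
t=3: L0/L1/L2 = ACD/-/- → run A
t=4: L0/L1/L2 = CDH/-/- → run C
t=5: L0/L1/L2 = CDH/-/- → run C
t=6: L0/L1/L2 = CDH/-/- → run C
t=7: L0/L1/L2 = CDH/-/- → run C
t=8: L0/L1/L2 = DH/C/- → run D
t=9: L0/L1/L2 = DH/C/- → run D
t=10: L0/L1/L2 = DH/C/- → run D
t=11: L0/L1/L2 = DH/C/- → run D
t=12: L0/L1/L2 = H/CD/- → run H
t=13: L0/L1/L2 = H/CD/- → run H
t=14: L0/L1/L2 = H/CD/- → run H
t=15: L0/L1/L2 = H/CD/- → run H
t=16: L0/L1/L2 = -/CDH/- → run C
t=17: L0/L1/L2 = -/CDH/- → run C
t=18: L0/L1/L2 = -/DH/- → run D
t=19: L0/L1/L2 = -/H/- → run H
t=20: L0/L1/L2 = -/H/- → run H
t=21: L0/L1/L2 = -/H/- → run H
t=22: (idle)
t=23: (idle)
t=24: (idle)
t=25: (idle)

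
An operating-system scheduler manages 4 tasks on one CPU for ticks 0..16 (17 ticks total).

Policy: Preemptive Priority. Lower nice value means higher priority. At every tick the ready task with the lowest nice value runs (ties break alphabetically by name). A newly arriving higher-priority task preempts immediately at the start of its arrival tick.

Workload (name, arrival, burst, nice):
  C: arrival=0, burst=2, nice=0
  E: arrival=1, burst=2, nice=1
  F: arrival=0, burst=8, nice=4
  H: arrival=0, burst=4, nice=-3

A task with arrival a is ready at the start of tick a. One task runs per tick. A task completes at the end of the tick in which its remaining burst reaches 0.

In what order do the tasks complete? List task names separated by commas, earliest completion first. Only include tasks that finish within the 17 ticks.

t=0: ready={C,F,H} → run H
t=1: ready={C,E,F,H} → run H
t=2: ready={C,E,F,H} → run H
t=3: ready={C,E,F,H} → run H
t=4: ready={C,E,F} → run C
t=5: ready={C,E,F} → run C
t=6: ready={E,F} → run E
t=7: ready={E,F} → run E
t=8: ready={F} → run F
t=9: ready={F} → run F
t=10: ready={F} → run F
t=11: ready={F} → run F
t=12: ready={F} → run F
t=13: ready={F} → run F
t=14: ready={F} → run F
t=15: ready={F} → run F
t=16: (idle)

completion order = H, C, E, F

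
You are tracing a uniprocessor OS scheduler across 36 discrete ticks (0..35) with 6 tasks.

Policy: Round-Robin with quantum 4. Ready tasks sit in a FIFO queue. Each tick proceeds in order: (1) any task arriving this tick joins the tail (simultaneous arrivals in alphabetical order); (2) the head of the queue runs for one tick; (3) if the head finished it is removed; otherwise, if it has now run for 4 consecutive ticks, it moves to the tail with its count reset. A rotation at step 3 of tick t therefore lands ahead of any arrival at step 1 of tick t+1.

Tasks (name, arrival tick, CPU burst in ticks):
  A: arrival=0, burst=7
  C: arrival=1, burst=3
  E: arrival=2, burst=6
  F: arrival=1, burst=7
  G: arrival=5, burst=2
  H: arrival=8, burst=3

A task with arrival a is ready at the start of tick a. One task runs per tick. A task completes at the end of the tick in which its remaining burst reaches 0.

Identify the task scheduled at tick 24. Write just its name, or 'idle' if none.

running at tick 24 = F

t=0: queue=[A] q_used=0 → run A
t=1: queue=[A,C,F] q_used=1 → run A
t=2: queue=[A,C,F,E] q_used=2 → run A
t=3: queue=[A,C,F,E] q_used=3 → run A
t=4: queue=[C,F,E,A] q_used=0 → run C
t=5: queue=[C,F,E,A,G] q_used=1 → run C
t=6: queue=[C,F,E,A,G] q_used=2 → run C
t=7: queue=[F,E,A,G] q_used=0 → run F
t=8: queue=[F,E,A,G,H] q_used=1 → run F
t=9: queue=[F,E,A,G,H] q_used=2 → run F
t=10: queue=[F,E,A,G,H] q_used=3 → run F
t=11: queue=[E,A,G,H,F] q_used=0 → run E
t=12: queue=[E,A,G,H,F] q_used=1 → run E
t=13: queue=[E,A,G,H,F] q_used=2 → run E
t=14: queue=[E,A,G,H,F] q_used=3 → run E
t=15: queue=[A,G,H,F,E] q_used=0 → run A
t=16: queue=[A,G,H,F,E] q_used=1 → run A
t=17: queue=[A,G,H,F,E] q_used=2 → run A
t=18: queue=[G,H,F,E] q_used=0 → run G
t=19: queue=[G,H,F,E] q_used=1 → run G
t=20: queue=[H,F,E] q_used=0 → run H
t=21: queue=[H,F,E] q_used=1 → run H
t=22: queue=[H,F,E] q_used=2 → run H
t=23: queue=[F,E] q_used=0 → run F
t=24: queue=[F,E] q_used=1 → run F
t=25: queue=[F,E] q_used=2 → run F
t=26: queue=[E] q_used=0 → run E
t=27: queue=[E] q_used=1 → run E
t=28: (idle)
t=29: (idle)
t=30: (idle)
t=31: (idle)
t=32: (idle)
t=33: (idle)
t=34: (idle)
t=35: (idle)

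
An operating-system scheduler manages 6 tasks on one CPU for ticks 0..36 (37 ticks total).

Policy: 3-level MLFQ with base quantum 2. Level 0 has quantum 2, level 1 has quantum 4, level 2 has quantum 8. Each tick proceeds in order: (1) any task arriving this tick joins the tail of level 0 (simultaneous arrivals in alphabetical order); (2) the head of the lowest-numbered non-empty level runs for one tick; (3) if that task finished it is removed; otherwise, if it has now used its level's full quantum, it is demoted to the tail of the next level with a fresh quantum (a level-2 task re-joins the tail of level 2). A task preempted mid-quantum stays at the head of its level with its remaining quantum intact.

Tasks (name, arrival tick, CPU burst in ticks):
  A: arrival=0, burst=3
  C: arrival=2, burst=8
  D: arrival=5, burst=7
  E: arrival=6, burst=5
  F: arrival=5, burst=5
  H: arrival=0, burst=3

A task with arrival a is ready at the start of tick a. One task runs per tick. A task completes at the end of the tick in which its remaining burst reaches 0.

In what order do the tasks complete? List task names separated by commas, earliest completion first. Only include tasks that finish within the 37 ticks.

t=0: L0/L1/L2 = AH/-/- → run A
t=1: L0/L1/L2 = AH/-/- → run A
t=2: L0/L1/L2 = HC/A/- → run H
t=3: L0/L1/L2 = HC/A/- → run H
t=4: L0/L1/L2 = C/AH/- → run C
t=5: L0/L1/L2 = CDF/AH/- → run C
t=6: L0/L1/L2 = DFE/AHC/- → run D
t=7: L0/L1/L2 = DFE/AHC/- → run D
t=8: L0/L1/L2 = FE/AHCD/- → run F
t=9: L0/L1/L2 = FE/AHCD/- → run F
t=10: L0/L1/L2 = E/AHCDF/- → run E
t=11: L0/L1/L2 = E/AHCDF/- → run E
t=12: L0/L1/L2 = -/AHCDFE/- → run A
t=13: L0/L1/L2 = -/HCDFE/- → run H
t=14: L0/L1/L2 = -/CDFE/- → run C
t=15: L0/L1/L2 = -/CDFE/- → run C
t=16: L0/L1/L2 = -/CDFE/- → run C
t=17: L0/L1/L2 = -/CDFE/- → run C
t=18: L0/L1/L2 = -/DFE/C → run D
t=19: L0/L1/L2 = -/DFE/C → run D
t=20: L0/L1/L2 = -/DFE/C → run D
t=21: L0/L1/L2 = -/DFE/C → run D
t=22: L0/L1/L2 = -/FE/CD → run F
t=23: L0/L1/L2 = -/FE/CD → run F
t=24: L0/L1/L2 = -/FE/CD → run F
t=25: L0/L1/L2 = -/E/CD → run E
t=26: L0/L1/L2 = -/E/CD → run E
t=27: L0/L1/L2 = -/E/CD → run E
t=28: L0/L1/L2 = -/-/CD → run C
t=29: L0/L1/L2 = -/-/CD → run C
t=30: L0/L1/L2 = -/-/D → run D
t=31: (idle)
t=32: (idle)
t=33: (idle)
t=34: (idle)
t=35: (idle)
t=36: (idle)

completion order = A, H, F, E, C, D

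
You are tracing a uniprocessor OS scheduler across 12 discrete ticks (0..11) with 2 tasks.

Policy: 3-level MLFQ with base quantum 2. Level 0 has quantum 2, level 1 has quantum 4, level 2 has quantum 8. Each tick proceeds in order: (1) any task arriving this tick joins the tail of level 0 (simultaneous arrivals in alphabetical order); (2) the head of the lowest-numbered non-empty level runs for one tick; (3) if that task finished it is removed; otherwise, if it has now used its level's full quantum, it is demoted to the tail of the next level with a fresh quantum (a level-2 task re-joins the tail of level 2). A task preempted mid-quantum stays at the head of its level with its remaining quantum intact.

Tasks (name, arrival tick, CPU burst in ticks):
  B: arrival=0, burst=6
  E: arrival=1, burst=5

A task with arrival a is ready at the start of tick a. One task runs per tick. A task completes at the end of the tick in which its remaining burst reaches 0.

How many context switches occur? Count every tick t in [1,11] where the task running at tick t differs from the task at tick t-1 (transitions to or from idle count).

context switches = 4

t=0: L0/L1/L2 = B/-/- → run B
t=1: L0/L1/L2 = BE/-/- → run B
t=2: L0/L1/L2 = E/B/- → run E
t=3: L0/L1/L2 = E/B/- → run E
t=4: L0/L1/L2 = -/BE/- → run B
t=5: L0/L1/L2 = -/BE/- → run B
t=6: L0/L1/L2 = -/BE/- → run B
t=7: L0/L1/L2 = -/BE/- → run B
t=8: L0/L1/L2 = -/E/- → run E
t=9: L0/L1/L2 = -/E/- → run E
t=10: L0/L1/L2 = -/E/- → run E
t=11: (idle)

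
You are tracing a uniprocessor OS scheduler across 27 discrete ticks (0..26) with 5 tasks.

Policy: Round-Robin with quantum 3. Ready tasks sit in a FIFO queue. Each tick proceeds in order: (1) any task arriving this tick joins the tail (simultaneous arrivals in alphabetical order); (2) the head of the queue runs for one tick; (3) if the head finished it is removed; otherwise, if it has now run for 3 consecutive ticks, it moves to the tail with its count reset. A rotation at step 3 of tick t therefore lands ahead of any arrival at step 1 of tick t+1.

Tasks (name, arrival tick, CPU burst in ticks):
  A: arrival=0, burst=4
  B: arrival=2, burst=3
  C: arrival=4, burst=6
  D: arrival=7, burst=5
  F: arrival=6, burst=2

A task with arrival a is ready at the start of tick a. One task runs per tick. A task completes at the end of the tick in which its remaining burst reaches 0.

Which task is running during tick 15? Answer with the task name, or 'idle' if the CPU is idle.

t=0: queue=[A] q_used=0 → run A
t=1: queue=[A] q_used=1 → run A
t=2: queue=[A,B] q_used=2 → run A
t=3: queue=[B,A] q_used=0 → run B
t=4: queue=[B,A,C] q_used=1 → run B
t=5: queue=[B,A,C] q_used=2 → run B
t=6: queue=[A,C,F] q_used=0 → run A
t=7: queue=[C,F,D] q_used=0 → run C
t=8: queue=[C,F,D] q_used=1 → run C
t=9: queue=[C,F,D] q_used=2 → run C
t=10: queue=[F,D,C] q_used=0 → run F
t=11: queue=[F,D,C] q_used=1 → run F
t=12: queue=[D,C] q_used=0 → run D
t=13: queue=[D,C] q_used=1 → run D
t=14: queue=[D,C] q_used=2 → run D
t=15: queue=[C,D] q_used=0 → run C
t=16: queue=[C,D] q_used=1 → run C
t=17: queue=[C,D] q_used=2 → run C
t=18: queue=[D] q_used=0 → run D
t=19: queue=[D] q_used=1 → run D
t=20: (idle)
t=21: (idle)
t=22: (idle)
t=23: (idle)
t=24: (idle)
t=25: (idle)
t=26: (idle)

running at tick 15 = C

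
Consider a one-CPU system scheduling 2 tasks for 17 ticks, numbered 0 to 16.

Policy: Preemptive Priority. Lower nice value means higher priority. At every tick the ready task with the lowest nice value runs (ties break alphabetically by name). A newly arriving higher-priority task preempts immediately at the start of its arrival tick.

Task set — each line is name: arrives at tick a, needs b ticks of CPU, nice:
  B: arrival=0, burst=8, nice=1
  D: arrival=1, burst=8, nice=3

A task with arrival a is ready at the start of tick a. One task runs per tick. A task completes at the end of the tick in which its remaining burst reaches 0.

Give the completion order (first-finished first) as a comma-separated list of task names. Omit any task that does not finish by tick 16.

t=0: ready={B} → run B
t=1: ready={B,D} → run B
t=2: ready={B,D} → run B
t=3: ready={B,D} → run B
t=4: ready={B,D} → run B
t=5: ready={B,D} → run B
t=6: ready={B,D} → run B
t=7: ready={B,D} → run B
t=8: ready={D} → run D
t=9: ready={D} → run D
t=10: ready={D} → run D
t=11: ready={D} → run D
t=12: ready={D} → run D
t=13: ready={D} → run D
t=14: ready={D} → run D
t=15: ready={D} → run D
t=16: (idle)

completion order = B, D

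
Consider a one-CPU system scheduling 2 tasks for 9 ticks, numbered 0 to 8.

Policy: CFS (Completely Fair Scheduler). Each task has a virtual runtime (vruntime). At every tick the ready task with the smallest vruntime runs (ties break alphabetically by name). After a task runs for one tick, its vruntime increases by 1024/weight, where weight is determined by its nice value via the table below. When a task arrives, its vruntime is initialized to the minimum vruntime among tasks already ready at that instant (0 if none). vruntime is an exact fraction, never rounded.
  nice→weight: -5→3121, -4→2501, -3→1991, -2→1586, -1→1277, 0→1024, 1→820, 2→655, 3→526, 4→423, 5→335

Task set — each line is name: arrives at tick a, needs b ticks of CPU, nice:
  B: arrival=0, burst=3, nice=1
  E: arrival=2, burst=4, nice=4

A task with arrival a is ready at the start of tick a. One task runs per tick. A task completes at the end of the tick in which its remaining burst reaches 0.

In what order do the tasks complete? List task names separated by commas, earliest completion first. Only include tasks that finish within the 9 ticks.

completion order = B, E

t=0: vr[B=0] → run B
t=1: vr[B=256/205] → run B
t=2: vr[B=512/205 E=512/205] → run B
t=3: vr[E=512/205] → run E
t=4: vr[E=426496/86715] → run E
t=5: vr[E=636416/86715] → run E
t=6: vr[E=282112/28905] → run E
t=7: (idle)
t=8: (idle)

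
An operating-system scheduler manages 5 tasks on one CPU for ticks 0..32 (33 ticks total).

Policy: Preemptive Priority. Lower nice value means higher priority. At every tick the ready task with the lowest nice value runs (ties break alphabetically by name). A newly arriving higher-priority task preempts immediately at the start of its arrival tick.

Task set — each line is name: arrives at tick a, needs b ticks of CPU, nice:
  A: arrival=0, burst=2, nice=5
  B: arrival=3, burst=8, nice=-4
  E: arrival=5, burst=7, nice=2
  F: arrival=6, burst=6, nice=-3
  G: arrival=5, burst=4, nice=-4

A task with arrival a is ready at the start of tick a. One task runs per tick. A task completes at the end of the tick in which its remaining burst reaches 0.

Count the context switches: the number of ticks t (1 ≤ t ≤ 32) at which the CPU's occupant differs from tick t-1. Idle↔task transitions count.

t=0: ready={A} → run A
t=1: ready={A} → run A
t=2: (idle)
t=3: ready={B} → run B
t=4: ready={B} → run B
t=5: ready={B,E,G} → run B
t=6: ready={B,E,F,G} → run B
t=7: ready={B,E,F,G} → run B
t=8: ready={B,E,F,G} → run B
t=9: ready={B,E,F,G} → run B
t=10: ready={B,E,F,G} → run B
t=11: ready={E,F,G} → run G
t=12: ready={E,F,G} → run G
t=13: ready={E,F,G} → run G
t=14: ready={E,F,G} → run G
t=15: ready={E,F} → run F
t=16: ready={E,F} → run F
t=17: ready={E,F} → run F
t=18: ready={E,F} → run F
t=19: ready={E,F} → run F
t=20: ready={E,F} → run F
t=21: ready={E} → run E
t=22: ready={E} → run E
t=23: ready={E} → run E
t=24: ready={E} → run E
t=25: ready={E} → run E
t=26: ready={E} → run E
t=27: ready={E} → run E
t=28: (idle)
t=29: (idle)
t=30: (idle)
t=31: (idle)
t=32: (idle)

context switches = 6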